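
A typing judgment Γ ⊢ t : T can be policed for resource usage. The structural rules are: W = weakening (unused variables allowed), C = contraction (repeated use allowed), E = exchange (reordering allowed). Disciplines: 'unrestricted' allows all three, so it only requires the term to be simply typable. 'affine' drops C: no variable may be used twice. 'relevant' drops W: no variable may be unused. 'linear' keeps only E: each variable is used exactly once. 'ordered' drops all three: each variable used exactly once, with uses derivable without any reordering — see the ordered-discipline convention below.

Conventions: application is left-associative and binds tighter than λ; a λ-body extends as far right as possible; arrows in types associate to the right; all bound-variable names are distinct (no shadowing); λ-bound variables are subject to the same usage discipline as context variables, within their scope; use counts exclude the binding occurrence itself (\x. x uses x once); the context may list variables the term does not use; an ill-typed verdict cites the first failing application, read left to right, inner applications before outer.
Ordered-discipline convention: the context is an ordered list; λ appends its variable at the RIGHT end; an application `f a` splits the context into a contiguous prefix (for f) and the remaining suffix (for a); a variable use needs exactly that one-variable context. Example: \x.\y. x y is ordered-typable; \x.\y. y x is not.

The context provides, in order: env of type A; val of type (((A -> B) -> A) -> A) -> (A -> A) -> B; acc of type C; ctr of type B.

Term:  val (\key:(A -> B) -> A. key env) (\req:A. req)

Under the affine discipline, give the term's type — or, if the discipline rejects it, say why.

not well-typed under affine — not simply typable
use counts: env: 1; val: 1; acc: 0; ctr: 0; key (bound): 1; req (bound): 1
uses in reading order: val, key, env, req
typing: ill-typed: an application expects A -> B but receives A
across the five disciplines: ordered ✗, linear ✗, affine ✗, relevant ✗, unrestricted ✗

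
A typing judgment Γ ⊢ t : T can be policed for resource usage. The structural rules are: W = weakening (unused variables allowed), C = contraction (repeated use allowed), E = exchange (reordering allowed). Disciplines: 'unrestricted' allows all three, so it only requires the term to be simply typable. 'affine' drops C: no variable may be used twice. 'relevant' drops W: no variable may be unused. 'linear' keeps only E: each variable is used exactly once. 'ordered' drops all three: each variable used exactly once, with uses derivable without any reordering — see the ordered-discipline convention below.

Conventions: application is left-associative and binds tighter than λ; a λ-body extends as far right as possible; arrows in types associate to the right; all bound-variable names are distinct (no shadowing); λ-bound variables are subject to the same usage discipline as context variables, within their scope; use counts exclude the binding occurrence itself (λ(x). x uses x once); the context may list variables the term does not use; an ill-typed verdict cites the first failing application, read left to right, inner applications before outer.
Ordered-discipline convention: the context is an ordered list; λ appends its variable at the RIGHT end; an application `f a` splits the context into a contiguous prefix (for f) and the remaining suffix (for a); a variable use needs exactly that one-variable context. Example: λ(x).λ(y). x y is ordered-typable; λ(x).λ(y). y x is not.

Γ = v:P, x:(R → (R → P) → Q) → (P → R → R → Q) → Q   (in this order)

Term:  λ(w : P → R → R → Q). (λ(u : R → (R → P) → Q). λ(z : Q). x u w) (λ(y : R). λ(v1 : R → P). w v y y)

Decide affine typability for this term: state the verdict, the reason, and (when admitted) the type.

no — repeated use of w ×2, y ×2
usage: v: 1, x: 1, w (bound): 2, u (bound): 1, z (bound): 0, y (bound): 2, v1 (bound): 0
use order (left to right): x, u, w, w, v, y, y
typing: well-typed at (P → R → R → Q) → Q → Q
summary: ordered ✗; linear ✗; affine ✗; relevant ✗; unrestricted ✓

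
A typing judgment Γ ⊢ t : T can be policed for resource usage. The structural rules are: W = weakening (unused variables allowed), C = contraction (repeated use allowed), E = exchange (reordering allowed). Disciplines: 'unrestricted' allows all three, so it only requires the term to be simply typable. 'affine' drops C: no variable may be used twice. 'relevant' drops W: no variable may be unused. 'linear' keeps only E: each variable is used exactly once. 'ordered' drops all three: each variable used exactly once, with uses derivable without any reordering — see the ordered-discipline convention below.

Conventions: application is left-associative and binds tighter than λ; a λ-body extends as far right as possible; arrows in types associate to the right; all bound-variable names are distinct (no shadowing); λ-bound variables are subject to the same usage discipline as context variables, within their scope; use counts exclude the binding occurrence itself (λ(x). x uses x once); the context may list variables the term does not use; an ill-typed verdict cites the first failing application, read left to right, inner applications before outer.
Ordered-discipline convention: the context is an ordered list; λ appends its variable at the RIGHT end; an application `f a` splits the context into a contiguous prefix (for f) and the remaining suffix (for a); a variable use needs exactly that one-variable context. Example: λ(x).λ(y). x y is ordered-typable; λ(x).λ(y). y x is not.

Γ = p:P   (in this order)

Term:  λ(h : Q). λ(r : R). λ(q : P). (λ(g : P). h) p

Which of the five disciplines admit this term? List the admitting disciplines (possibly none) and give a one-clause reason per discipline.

accepted by: affine, unrestricted
variable uses: p: 1×; h [bound]: 1×; r [bound]: 0×; q [bound]: 0×; g [bound]: 0×
use order (left to right): h, p
typing: well-typed at Q -> R -> P -> Q
ordered ✗ (needs weakening: r, q, g unused)
linear ✗ (needs weakening: r, q, g unused)
affine ✓ (at most one use each (p, h, r, q, g))
relevant ✗ (needs weakening: r, q, g unused)
unrestricted ✓ (type-checks (Q -> R -> P -> Q) and nothing is barred)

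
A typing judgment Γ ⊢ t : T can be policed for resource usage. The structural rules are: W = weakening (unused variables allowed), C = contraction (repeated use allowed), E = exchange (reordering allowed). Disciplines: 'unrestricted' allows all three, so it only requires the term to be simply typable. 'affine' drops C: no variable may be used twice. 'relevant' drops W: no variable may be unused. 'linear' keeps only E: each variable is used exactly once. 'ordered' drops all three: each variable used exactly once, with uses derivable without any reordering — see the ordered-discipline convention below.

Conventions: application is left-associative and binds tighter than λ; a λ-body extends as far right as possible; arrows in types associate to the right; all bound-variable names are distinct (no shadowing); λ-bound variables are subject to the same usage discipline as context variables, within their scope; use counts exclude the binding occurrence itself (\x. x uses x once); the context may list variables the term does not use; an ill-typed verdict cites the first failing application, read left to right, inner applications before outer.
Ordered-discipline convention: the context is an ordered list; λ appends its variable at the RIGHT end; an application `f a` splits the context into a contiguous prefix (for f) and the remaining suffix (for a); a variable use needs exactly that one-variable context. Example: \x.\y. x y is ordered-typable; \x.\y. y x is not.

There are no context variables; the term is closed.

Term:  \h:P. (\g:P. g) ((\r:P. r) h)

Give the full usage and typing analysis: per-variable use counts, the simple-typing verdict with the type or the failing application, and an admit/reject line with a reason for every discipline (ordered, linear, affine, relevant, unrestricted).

counts: h (bound) ×1, g (bound) ×1, r (bound) ×1
uses in reading order: g, r, h
typing: well-typed — term : P -> P
ordered: ✓ — single-use (h, g, r), ordered derivation ok
linear: ✓ — each of h, g, r used exactly once
affine: ✓ — none of h, g, r used more than once
relevant: ✓ — h, g, r: all used, weakening unneeded
unrestricted: ✓ — type-checks (P -> P) and nothing is barred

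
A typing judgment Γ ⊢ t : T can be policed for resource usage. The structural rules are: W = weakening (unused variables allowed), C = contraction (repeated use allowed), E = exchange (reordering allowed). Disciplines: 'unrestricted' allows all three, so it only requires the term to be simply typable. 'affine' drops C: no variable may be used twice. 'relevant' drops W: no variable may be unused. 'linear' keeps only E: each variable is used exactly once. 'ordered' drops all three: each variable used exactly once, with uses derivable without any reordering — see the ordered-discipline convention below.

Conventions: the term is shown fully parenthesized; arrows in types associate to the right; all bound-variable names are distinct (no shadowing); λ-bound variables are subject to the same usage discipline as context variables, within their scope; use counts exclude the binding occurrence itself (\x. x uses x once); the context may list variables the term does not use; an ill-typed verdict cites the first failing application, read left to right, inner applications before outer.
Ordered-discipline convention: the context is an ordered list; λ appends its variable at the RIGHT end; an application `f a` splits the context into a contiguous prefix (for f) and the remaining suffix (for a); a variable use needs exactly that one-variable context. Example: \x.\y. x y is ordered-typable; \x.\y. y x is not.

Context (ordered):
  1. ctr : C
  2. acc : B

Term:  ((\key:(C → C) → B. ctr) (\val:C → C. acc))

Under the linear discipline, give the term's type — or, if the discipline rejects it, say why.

not well-typed under linear — key, val never used (weakening)
variable uses: ctr ×1, acc ×1, key [bound] ×0, val [bound] ×0
uses in reading order: ctr, acc
typing: well-typed at C
all disciplines: ordered ✗ | linear ✗ | affine ✓ | relevant ✗ | unrestricted ✓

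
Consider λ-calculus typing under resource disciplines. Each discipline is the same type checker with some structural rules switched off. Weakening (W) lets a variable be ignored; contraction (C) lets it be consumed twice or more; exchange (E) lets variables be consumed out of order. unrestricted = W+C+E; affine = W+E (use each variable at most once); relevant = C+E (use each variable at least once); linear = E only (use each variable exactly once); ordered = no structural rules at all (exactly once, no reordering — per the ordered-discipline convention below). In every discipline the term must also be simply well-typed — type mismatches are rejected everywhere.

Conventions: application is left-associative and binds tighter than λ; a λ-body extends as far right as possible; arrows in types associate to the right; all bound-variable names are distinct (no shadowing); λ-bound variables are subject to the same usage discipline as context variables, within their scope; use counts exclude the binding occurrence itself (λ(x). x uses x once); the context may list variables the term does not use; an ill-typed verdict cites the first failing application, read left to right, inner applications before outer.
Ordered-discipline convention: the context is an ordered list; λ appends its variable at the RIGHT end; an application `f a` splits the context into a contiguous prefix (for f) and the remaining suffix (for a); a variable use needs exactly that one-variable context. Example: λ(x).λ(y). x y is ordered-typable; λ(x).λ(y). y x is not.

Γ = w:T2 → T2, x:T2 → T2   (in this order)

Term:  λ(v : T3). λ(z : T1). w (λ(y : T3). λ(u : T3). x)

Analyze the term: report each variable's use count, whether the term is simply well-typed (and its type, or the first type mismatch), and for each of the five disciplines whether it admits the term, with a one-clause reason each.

usage: w: 1×, x: 1×, v (bound): 0×, z (bound): 0×, y (bound): 0×, u (bound): 0×
uses in reading order: w, x
typing: ill-typed: an application expects T2 but receives T3 → T3 → T2 → T2
ordered: ✗ — not simply typable
linear: ✗ — fails simple typing
affine: ✗ — a type mismatch blocks all five
relevant: ✗ — the type mismatch rejects it
unrestricted: ✗ — not simply typable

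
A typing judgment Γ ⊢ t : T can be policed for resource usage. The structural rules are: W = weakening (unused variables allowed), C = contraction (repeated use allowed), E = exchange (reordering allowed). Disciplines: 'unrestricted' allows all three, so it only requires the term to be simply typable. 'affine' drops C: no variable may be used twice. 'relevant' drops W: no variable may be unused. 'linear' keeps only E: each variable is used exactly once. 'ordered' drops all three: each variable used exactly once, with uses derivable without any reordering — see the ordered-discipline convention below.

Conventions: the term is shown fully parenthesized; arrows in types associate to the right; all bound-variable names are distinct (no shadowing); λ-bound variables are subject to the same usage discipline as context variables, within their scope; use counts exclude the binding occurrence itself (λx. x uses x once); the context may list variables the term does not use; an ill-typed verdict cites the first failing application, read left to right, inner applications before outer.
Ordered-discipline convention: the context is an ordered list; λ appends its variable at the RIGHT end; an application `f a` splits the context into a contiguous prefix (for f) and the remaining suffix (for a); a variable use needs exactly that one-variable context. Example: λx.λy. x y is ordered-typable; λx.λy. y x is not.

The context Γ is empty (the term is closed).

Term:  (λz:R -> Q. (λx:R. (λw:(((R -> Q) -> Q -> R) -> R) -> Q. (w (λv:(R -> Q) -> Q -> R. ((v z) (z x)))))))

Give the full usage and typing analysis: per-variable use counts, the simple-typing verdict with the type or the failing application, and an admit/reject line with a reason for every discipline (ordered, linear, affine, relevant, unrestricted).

usage: z [bound] ×2, x [bound] ×1, w [bound] ×1, v [bound] ×1
order of uses: w, v, z, z, x
typing: well-typed at (R -> Q) -> R -> ((((R -> Q) -> Q -> R) -> R) -> Q) -> Q
ordered: ✗, z ×2 used more than once (contraction)
linear: ✗, z ×2 used more than once (contraction)
affine: ✗, z ×2 used more than once (contraction)
relevant: ✓, none of z, x, w, v goes unused
unrestricted: ✓, well-typed at (R -> Q) -> R -> ((((R -> Q) -> Q -> R) -> R) -> Q) -> Q; no restrictions here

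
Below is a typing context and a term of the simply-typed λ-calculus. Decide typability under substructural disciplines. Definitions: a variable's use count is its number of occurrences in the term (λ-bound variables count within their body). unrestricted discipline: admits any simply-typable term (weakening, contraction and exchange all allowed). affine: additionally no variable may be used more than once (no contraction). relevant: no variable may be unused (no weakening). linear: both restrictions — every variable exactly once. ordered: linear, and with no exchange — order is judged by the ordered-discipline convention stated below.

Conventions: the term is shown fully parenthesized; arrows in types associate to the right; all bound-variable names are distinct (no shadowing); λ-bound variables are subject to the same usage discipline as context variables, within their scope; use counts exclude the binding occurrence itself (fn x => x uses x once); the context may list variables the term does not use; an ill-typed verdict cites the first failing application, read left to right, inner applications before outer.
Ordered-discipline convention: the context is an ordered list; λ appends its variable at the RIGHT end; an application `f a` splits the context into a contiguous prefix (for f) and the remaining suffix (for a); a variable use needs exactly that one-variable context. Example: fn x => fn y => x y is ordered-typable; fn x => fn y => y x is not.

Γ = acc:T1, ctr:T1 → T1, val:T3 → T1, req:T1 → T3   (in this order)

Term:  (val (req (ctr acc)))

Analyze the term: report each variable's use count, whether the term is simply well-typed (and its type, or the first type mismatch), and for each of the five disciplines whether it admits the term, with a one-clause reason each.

counts: acc: 1×, ctr: 1×, val: 1×, req: 1×
order of uses: val, req, ctr, acc
typing: well-typed — term : T1
ordered ✗ (needs exchange: uses follow val, req, ctr, acc)
linear ✓ (acc, ctr, val, req: one use apiece)
affine ✓ (acc, ctr, val, req: no repeats, contraction unneeded)
relevant ✓ (every one of acc, ctr, val, req appears)
unrestricted ✓ (simply typable at T1; W, C, E all held)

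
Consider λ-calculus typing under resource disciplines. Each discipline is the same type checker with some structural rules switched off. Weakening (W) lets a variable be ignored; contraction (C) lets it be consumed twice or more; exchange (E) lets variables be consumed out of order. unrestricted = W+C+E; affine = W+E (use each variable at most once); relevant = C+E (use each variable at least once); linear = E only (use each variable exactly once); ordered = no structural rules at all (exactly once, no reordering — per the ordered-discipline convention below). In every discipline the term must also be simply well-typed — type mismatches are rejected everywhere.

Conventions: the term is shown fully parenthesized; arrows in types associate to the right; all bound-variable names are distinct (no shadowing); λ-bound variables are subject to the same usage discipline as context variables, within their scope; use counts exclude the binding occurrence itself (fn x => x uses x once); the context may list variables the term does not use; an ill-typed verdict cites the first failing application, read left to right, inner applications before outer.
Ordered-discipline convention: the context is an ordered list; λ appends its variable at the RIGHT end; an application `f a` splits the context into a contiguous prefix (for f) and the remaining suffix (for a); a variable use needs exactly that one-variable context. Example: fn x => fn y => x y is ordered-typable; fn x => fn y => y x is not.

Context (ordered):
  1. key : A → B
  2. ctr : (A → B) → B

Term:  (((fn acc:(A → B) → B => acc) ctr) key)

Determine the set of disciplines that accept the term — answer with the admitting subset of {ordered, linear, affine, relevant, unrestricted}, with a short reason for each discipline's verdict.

admitted in: linear, affine, relevant, unrestricted
variable uses: key: 1×, ctr: 1×, acc (bound): 1×
use order (left to right): acc, ctr, key
typing: the term checks, with type B
ordered: ✗, needs exchange: uses follow acc, ctr, key
linear: ✓, single use per variable (key, ctr, acc)
affine: ✓, key, ctr, acc: no repeats, contraction unneeded
relevant: ✓, none of key, ctr, acc goes unused
unrestricted: ✓, well-typed at B; no restrictions here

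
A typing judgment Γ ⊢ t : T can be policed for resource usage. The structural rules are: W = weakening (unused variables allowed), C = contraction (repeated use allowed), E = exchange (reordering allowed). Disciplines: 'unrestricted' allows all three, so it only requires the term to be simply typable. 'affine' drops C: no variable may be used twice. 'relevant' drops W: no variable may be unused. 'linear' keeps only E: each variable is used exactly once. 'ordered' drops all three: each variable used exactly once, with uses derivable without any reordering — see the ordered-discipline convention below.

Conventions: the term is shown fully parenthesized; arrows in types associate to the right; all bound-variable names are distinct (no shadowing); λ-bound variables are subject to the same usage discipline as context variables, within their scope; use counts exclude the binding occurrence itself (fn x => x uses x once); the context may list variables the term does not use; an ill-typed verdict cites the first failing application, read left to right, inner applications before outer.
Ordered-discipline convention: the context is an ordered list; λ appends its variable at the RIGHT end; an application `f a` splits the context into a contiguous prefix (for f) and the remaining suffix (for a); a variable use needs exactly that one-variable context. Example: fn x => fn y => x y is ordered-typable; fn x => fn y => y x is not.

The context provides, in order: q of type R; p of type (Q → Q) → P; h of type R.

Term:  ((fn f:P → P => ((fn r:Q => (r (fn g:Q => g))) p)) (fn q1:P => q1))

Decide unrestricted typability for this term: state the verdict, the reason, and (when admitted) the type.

no — not simply typable
variable uses: q: 0; p: 1; h: 0; f [bound]: 0; r [bound]: 1; g [bound]: 1; q1 [bound]: 1
uses in reading order: r, g, p, q1
typing: ill-typed: applying a non-function (Q)
per-discipline verdicts: ordered ✗ | linear ✗ | affine ✗ | relevant ✗ | unrestricted ✗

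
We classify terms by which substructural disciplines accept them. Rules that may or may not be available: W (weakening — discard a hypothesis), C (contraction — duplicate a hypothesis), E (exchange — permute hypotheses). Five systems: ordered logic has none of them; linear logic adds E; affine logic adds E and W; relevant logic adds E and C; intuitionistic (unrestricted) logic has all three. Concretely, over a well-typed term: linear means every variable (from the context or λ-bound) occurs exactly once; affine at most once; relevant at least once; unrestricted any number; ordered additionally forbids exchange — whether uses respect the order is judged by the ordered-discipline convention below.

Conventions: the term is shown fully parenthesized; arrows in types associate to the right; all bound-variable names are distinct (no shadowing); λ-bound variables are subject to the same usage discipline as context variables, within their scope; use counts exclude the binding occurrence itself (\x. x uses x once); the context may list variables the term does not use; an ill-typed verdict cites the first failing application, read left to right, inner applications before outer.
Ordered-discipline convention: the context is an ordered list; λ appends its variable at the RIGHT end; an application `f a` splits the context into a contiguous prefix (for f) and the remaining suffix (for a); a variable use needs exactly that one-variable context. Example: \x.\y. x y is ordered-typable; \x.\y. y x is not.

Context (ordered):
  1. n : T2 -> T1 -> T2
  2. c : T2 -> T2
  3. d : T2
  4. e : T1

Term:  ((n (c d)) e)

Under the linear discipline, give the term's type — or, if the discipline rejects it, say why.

term : T2
counts: n: 1×, c: 1×, d: 1×, e: 1×
order of uses: n, c, d, e
typing: well-typed — term : T2
per-discipline verdicts: ordered ✓ · linear ✓ · affine ✓ · relevant ✓ · unrestricted ✓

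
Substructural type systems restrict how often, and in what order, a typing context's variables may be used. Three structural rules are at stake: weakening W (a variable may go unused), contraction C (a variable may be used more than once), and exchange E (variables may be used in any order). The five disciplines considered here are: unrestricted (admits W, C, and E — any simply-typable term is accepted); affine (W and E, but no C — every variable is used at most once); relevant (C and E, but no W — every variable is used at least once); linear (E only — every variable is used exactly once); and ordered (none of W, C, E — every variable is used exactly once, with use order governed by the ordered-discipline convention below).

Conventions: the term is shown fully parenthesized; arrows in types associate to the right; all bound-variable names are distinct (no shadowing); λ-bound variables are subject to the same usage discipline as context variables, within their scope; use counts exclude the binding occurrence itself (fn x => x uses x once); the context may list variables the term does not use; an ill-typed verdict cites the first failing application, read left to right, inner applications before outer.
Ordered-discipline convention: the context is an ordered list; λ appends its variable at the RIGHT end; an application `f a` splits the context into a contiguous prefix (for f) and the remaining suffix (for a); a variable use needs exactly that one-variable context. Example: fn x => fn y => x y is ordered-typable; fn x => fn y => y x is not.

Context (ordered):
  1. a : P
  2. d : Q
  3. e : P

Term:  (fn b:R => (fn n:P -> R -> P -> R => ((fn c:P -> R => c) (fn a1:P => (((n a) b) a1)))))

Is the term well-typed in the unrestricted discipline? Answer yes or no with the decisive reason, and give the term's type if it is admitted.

yes — typability at R -> (P -> R -> P -> R) -> P -> R is all that's needed; term : R -> (P -> R -> P -> R) -> P -> R
use counts: a: 1, d: 0, e: 0, b (λ-bound): 1, n (λ-bound): 1, c (λ-bound): 1, a1 (λ-bound): 1
left-to-right use order: c, n, a, b, a1
typing: the term checks, with type R -> (P -> R -> P -> R) -> P -> R
all disciplines: ordered ✗ · linear ✗ · affine ✓ · relevant ✗ · unrestricted ✓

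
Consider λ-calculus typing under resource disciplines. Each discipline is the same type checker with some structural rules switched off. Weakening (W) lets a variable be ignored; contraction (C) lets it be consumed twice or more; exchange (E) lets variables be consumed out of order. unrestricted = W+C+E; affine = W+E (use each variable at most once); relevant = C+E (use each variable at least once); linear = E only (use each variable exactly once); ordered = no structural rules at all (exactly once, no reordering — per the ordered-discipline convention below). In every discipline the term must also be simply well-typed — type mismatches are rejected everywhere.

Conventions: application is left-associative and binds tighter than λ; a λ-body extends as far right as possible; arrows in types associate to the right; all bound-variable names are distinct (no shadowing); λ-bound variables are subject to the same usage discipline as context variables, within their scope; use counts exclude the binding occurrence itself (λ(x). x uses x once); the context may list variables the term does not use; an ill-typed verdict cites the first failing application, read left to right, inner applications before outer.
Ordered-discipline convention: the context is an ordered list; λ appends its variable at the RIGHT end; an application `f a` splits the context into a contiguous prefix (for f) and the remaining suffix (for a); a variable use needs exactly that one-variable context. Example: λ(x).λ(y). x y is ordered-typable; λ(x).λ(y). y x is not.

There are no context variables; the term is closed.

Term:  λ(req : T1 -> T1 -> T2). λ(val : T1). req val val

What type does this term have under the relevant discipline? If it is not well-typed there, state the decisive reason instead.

term : (T1 -> T1 -> T2) -> T1 -> T2
counts: req (bound): 1×, val (bound): 2×
order of uses: req, val, val
typing: ✓ — (T1 -> T1 -> T2) -> T1 -> T2
across the five disciplines: ordered ✗ | linear ✗ | affine ✗ | relevant ✓ | unrestricted ✓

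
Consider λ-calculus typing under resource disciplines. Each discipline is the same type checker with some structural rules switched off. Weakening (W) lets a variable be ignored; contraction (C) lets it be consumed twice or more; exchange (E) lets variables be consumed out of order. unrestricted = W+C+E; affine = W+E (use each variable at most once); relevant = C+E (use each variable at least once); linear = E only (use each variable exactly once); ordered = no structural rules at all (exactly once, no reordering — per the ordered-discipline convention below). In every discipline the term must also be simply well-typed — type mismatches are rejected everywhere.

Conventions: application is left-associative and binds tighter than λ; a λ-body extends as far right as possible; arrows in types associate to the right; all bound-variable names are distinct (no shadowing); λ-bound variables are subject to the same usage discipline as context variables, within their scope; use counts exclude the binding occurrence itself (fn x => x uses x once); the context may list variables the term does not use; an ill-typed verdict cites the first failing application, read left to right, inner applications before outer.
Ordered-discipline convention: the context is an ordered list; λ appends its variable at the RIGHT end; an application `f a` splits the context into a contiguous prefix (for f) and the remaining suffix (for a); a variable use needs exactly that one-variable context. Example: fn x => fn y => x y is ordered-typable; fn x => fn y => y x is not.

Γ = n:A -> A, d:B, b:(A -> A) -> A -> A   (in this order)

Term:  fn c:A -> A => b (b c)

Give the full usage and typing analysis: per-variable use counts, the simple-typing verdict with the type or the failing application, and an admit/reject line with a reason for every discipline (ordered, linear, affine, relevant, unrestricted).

variable uses: n: 0; d: 0; b: 2; c (bound): 1
left-to-right use order: b, b, c
typing: the term checks, with type (A -> A) -> A -> A
ordered: ✗, b ×2 used more than once (contraction); n, d left unused
linear: ✗, b ×2 used more than once (contraction); n, d left unused
affine: ✗, b ×2 used more than once (contraction)
relevant: ✗, n, d left unused
unrestricted: ✓, typability at (A -> A) -> A -> A is all that's needed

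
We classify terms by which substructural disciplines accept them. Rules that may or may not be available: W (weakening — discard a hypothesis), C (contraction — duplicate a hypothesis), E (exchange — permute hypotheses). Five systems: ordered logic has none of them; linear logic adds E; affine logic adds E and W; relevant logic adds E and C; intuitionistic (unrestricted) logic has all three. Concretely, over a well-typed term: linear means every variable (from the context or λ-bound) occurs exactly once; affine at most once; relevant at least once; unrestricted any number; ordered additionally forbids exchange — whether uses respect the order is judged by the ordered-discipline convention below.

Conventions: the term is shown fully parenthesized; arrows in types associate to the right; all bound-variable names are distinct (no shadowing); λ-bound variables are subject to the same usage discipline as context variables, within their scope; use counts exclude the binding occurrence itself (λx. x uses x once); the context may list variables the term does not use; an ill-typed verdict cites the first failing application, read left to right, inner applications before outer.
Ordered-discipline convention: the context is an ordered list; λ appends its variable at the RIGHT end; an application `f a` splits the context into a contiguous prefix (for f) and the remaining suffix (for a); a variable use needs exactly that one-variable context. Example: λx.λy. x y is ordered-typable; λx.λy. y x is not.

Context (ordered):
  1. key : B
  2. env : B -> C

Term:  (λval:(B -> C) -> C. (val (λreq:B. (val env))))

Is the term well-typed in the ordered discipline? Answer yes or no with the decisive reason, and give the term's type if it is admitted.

no — val ×2 used more than once (contraction); unused: key, req — weakening required
counts: key=0, env=1, val [bound]=2, req [bound]=0
order of uses: val, val, env
typing: well-typed at ((B -> C) -> C) -> C
summary: ordered ✗ · linear ✗ · affine ✗ · relevant ✗ · unrestricted ✓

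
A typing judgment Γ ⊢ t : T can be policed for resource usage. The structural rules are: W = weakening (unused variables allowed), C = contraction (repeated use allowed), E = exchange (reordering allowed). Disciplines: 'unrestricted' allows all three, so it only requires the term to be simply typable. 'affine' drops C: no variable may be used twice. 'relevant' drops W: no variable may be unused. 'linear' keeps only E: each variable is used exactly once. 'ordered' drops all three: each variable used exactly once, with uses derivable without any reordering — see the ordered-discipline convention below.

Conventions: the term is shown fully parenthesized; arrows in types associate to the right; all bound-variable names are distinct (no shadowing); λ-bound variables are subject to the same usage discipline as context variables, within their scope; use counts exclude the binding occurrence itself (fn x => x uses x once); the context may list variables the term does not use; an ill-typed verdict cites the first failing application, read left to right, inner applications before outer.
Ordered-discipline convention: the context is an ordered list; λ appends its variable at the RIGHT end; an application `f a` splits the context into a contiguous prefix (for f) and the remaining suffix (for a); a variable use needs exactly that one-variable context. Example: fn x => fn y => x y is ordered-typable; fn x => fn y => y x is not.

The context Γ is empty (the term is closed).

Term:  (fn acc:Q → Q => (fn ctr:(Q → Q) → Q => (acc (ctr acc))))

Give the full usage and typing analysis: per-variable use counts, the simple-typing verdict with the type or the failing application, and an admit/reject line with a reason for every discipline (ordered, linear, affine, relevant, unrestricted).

use counts: acc (bound): 2, ctr (bound): 1
left-to-right use order: acc, ctr, acc
typing: ✓ — (Q → Q) → ((Q → Q) → Q) → Q
ordered ✗ (uses contraction: acc ×2)
linear ✗ (uses contraction: acc ×2)
affine ✗ (uses contraction: acc ×2)
relevant ✓ (acc, ctr: all used, weakening unneeded)
unrestricted ✓ (well-typed at (Q → Q) → ((Q → Q) → Q) → Q; no restrictions here)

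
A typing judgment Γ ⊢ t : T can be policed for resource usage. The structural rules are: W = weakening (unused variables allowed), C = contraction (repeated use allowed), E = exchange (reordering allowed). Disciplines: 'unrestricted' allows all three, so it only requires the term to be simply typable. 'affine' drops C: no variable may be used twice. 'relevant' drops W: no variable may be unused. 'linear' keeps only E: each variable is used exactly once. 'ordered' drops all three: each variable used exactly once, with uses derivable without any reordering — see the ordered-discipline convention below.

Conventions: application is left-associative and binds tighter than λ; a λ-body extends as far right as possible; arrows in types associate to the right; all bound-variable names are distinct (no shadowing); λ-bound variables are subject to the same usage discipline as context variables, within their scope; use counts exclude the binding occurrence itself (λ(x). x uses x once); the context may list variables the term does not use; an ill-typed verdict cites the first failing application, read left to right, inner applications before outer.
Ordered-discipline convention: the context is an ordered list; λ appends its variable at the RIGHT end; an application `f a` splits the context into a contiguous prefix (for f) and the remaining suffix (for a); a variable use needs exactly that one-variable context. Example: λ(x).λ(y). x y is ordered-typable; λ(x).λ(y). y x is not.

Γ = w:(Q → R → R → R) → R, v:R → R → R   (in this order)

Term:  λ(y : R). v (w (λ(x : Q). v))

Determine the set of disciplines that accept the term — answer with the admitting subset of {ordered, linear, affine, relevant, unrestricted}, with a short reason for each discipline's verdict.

accepted by: unrestricted
use counts: w ×1, v ×2, y [bound] ×0, x [bound] ×0
uses in reading order: v, w, v
typing: well-typed — term : R → R → R
ordered: ✗, repeated use of v ×2; unused: y, x — weakening required
linear: ✗, repeated use of v ×2; unused: y, x — weakening required
affine: ✗, repeated use of v ×2
relevant: ✗, unused: y, x — weakening required
unrestricted: ✓, type-checks (R → R → R) and nothing is barred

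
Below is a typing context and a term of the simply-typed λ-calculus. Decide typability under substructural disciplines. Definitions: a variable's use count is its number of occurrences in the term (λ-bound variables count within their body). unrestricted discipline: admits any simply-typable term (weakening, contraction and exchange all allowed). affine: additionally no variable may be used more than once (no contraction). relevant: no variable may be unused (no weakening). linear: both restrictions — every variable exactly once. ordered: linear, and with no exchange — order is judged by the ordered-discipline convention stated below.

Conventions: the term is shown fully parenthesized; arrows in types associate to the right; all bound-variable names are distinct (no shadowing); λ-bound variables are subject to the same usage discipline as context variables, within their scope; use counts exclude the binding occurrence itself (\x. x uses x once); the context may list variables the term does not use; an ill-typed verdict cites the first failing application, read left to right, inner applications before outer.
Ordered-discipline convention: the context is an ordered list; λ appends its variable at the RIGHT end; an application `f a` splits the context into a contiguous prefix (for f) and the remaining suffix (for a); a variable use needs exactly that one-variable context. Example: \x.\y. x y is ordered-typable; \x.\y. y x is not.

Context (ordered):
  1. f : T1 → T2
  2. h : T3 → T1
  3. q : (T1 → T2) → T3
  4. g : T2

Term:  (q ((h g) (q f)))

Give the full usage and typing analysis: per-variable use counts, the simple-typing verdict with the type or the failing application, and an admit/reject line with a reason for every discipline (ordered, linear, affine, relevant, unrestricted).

counts: f: 1×, h: 1×, q: 2×, g: 1×
use order (left to right): q, h, g, q, f
typing: ill-typed: a function awaiting T3 gets T2
ordered: ✗, a type mismatch blocks all five
linear: ✗, the type mismatch rejects it
affine: ✗, not simply typable
relevant: ✗, fails simple typing
unrestricted: ✗, a type mismatch blocks all five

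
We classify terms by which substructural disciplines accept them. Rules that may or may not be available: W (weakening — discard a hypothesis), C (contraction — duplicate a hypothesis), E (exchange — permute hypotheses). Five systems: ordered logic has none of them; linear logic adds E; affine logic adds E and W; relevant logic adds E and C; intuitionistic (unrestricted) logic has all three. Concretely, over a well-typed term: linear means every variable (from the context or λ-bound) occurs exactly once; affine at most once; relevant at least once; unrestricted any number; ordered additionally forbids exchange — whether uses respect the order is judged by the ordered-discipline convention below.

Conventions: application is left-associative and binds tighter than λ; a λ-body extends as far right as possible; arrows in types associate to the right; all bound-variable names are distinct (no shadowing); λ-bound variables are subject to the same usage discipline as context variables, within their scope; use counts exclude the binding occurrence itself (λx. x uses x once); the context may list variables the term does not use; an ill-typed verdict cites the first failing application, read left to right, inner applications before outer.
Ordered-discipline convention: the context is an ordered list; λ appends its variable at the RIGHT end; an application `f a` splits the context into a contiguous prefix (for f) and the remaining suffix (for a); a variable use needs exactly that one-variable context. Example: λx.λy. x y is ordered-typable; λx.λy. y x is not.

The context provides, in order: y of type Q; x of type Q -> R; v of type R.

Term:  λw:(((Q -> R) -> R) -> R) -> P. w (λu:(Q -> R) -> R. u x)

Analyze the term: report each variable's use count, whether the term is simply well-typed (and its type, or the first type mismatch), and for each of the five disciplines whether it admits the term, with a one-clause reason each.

usage: y: 0×, x: 1×, v: 0×, w (λ-bound): 1×, u (λ-bound): 1×
order of uses: w, u, x
typing: well-typed — term : ((((Q -> R) -> R) -> R) -> P) -> P
ordered: ✗, needs weakening: y, v unused
linear: ✗, needs weakening: y, v unused
affine: ✓, none of y, x, v, w, u used more than once
relevant: ✗, needs weakening: y, v unused
unrestricted: ✓, simply typable at ((((Q -> R) -> R) -> R) -> P) -> P; W, C, E all held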